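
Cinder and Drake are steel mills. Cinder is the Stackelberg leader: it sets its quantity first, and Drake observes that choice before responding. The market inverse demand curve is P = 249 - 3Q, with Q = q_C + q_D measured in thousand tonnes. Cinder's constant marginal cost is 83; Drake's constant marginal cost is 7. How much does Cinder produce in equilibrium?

The follower Drake best-responds to any q_C: π_D = (249 - 3Q)q_D - 7q_D.
∂π_D/∂q_D = 242 - 3q_C - 6q_D = 0 gives the reaction function q_D = (242 - 3q_C)/6.
The leader anticipates this reaction. Substituting into P = 249 - 3Q gives P = 128 - (3/2)q_C, so π_C = (128 - (3/2)q_C)q_C - 83q_C.
The leader's first-order condition 45 - 3q_C = 0 yields q_C = 15.
Then q_D = (242 - 3·15)/6 = 197/6.

15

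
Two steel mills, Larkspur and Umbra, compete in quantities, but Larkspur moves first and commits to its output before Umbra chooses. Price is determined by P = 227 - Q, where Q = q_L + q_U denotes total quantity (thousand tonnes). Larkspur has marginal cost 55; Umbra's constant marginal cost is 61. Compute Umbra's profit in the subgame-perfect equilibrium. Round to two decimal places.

The follower Umbra best-responds to any q_L: π_U = (227 - Q)q_U - 61q_U.
Follower FOC: 166 - q_L - 2q_U = 0, so q_U(q_L) = (166 - q_L)/2.
Larkspur substitutes q_U(q_L) into its own profit: π_L = q_L(227 - q_L - (166 - q_L)/2) - 55q_L = (144 - (1/2)q_L)q_L - 55q_L.
Maximising: ∂π_L/∂q_L = 89 - q_L = 0, giving q_L = 89.
Then q_U = (166 - 89)/2 = 77/2.
Price P = 227 - 255/2 = 199/2.
Umbra's profit: (199/2 - 61)·(77/2) = 1482.2500.

1482.25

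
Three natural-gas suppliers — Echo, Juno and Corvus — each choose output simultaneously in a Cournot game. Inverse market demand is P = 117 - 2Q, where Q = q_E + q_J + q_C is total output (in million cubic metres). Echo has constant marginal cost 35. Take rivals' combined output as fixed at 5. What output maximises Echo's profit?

18

With rivals' combined output fixed at 5, Echo's profit is π_E = (117 - 2·5 - 2q_E)q_E - (35q_E) = (107 - 2q_E)q_E - (35q_E).
∂π_E/∂q_E = 72 - 4q_E = 0, so q_E = 18.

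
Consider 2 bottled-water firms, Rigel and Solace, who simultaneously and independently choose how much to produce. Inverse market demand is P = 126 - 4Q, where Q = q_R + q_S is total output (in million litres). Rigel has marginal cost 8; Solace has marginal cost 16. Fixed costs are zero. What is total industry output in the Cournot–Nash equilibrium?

19

Rigel's profit: π_R = (126 - 4Q)q_R - (8q_R). Setting ∂π_R/∂q_R = 0: 118 - 8q_R - 4(q_S) = 0.
Solace's profit: π_S = (126 - 4Q)q_S - (16q_S). Setting ∂π_S/∂q_S = 0: 110 - 8q_S - 4(q_R) = 0.
Rearranging gives the reaction functions q_R = (118 - 4q_S)/8 and q_S = (110 - 4q_R)/8.
Solving the pair: q_R = 21/2, q_S = 17/2.
Total output Q = 21/2 + 17/2 = 19.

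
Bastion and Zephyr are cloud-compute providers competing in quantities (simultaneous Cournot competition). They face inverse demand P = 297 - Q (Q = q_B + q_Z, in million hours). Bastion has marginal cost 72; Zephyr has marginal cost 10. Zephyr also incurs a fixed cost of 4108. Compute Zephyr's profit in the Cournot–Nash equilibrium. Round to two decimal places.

Bastion's profit: π_B = (297 - Q)q_B - (72q_B). Setting ∂π_B/∂q_B = 0: 225 - 2q_B - (q_Z) = 0.
Zephyr's profit: π_Z = (297 - Q)q_Z - (10q_Z). Setting ∂π_Z/∂q_Z = 0: 287 - 2q_Z - (q_B) = 0.
So q_B = (225 - q_Z)/2 and q_Z = (287 - q_B)/2.
Solving the pair: q_B = 163/3, q_Z = 349/3.
Price P = 297 - 512/3 = 379/3.
Zephyr's profit: (379/3 - 10)·(349/3) - 4108 = 9425.4444.

9425.44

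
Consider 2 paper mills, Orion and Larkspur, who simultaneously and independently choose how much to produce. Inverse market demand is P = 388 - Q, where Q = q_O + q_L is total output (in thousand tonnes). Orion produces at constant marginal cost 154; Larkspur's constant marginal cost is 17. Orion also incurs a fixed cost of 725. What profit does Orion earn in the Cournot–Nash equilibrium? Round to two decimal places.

320.44

Orion's profit: π_O = (388 - Q)q_O - (154q_O). Setting ∂π_O/∂q_O = 0: 234 - 2q_O - (q_L) = 0.
Larkspur's first-order condition: 371 - 2q_L - (q_O) = 0.
So q_O = (234 - q_L)/2 and q_L = (371 - q_O)/2.
Solving the pair: q_O = 97/3, q_L = 508/3.
Price P = 388 - 605/3 = 559/3.
Orion's profit: (559/3 - 154)·(97/3) - 725 = 320.4444.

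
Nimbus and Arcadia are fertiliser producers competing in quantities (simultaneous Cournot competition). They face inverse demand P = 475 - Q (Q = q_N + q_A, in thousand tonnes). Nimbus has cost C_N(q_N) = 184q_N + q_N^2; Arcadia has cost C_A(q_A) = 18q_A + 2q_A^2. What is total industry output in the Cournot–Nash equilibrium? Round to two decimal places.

Nimbus's profit: π_N = (475 - Q)q_N - (184q_N + q_N²). Setting ∂π_N/∂q_N = 0: 291 - 4q_N - (q_A) = 0.
Arcadia's profit: π_A = (475 - Q)q_A - (18q_A + 2q_A²). Setting ∂π_A/∂q_A = 0: 457 - 6q_A - (q_N) = 0.
Best responses: q_N = (291 - q_A)/4, q_A = (457 - q_N)/6.
Solving the pair: q_N = 1289/23, q_A = 1537/23.
Total output Q = 1289/23 + 1537/23 = 122.8696.

122.87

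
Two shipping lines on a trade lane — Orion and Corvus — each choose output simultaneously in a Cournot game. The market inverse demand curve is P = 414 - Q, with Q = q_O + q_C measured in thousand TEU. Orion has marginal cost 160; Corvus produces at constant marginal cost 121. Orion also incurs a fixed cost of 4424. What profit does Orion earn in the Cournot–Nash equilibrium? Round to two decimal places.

Orion's profit: π_O = (414 - Q)q_O - (160q_O). Setting ∂π_O/∂q_O = 0: 254 - 2q_O - (q_C) = 0.
Corvus's profit: π_C = (414 - Q)q_C - (121q_C). Setting ∂π_C/∂q_C = 0: 293 - 2q_C - (q_O) = 0.
So q_O = (254 - q_C)/2 and q_C = (293 - q_O)/2.
Substituting one into the other gives q_O = 215/3 and q_C = 332/3.
Price P = 414 - 547/3 = 695/3.
Orion's profit: (695/3 - 160)·(215/3) - 4424 = 712.1111.

712.11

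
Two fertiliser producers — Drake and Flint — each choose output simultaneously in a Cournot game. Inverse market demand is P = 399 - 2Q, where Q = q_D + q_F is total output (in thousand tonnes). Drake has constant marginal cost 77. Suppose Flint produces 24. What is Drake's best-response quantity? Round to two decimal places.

With the rival's output fixed at 24, Drake's profit is π_D = (399 - 2·24 - 2q_D)q_D - (77q_D) = (351 - 2q_D)q_D - (77q_D).
∂π_D/∂q_D = 274 - 4q_D = 0, so q_D = 137/2.

68.50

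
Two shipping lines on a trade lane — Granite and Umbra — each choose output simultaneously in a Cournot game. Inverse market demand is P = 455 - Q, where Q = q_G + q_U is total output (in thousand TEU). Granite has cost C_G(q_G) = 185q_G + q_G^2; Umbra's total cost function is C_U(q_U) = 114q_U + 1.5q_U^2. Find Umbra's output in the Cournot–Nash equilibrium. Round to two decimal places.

57.58

Granite's profit: π_G = (455 - Q)q_G - (185q_G + q_G²). Setting ∂π_G/∂q_G = 0: 270 - 4q_G - (q_U) = 0.
Umbra's profit: π_U = (455 - Q)q_U - (114q_U + (3/2)q_U²). Setting ∂π_U/∂q_U = 0: 341 - 5q_U - (q_G) = 0.
Best responses: q_G = (270 - q_U)/4, q_U = (341 - q_G)/5.
Solving the pair: q_G = 1009/19, q_U = 1094/19.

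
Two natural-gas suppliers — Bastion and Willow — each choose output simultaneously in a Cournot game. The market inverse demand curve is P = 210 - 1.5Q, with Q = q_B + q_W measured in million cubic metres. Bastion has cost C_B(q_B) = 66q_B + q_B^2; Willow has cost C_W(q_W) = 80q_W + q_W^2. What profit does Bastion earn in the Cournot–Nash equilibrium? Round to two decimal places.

1331.36

Bastion's profit: π_B = (210 - 1.5Q)q_B - (66q_B + q_B²). Setting ∂π_B/∂q_B = 0: 144 - 5q_B - (3/2)(q_W) = 0.
Willow's first-order condition: 130 - 5q_W - (3/2)(q_B) = 0.
So q_B = (144 - (3/2)q_W)/5 and q_W = (130 - (3/2)q_B)/5.
Solving the pair: q_B = 300/13, q_W = 248/13.
Price P = 210 - (3/2)·(548/13) = 1908/13.
Bastion's profit: (1908/13)·(300/13) - 66·(300/13) - (300/13)² = 1331.3609.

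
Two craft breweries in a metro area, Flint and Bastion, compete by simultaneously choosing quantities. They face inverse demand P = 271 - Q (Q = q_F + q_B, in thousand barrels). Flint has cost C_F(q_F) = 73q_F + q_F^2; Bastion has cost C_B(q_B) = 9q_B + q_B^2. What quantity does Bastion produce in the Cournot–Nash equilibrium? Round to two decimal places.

56.67

Flint's profit: π_F = (271 - Q)q_F - (73q_F + q_F²). Setting ∂π_F/∂q_F = 0: 198 - 4q_F - (q_B) = 0.
Bastion's first-order condition: 262 - 4q_B - (q_F) = 0.
Rearranging gives the reaction functions q_F = (198 - q_B)/4 and q_B = (262 - q_F)/4.
Solving the pair: q_F = 106/3, q_B = 170/3.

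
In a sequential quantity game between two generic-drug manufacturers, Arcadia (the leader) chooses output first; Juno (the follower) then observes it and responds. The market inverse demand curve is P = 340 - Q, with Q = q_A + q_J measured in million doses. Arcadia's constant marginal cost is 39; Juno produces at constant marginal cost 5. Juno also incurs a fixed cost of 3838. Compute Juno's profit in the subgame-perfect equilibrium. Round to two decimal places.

6312.56

Solve by backward induction. Given q_A, the follower Juno maximises π_J = (340 - q_A - q_J)q_J - 5q_J.
∂π_J/∂q_J = 335 - q_A - 2q_J = 0 gives the reaction function q_J = (335 - q_A)/2.
Arcadia substitutes q_J(q_A) into its own profit: π_A = q_A(340 - q_A - (335 - q_A)/2) - 39q_A = (345/2 - (1/2)q_A)q_A - 39q_A.
Leader FOC: 267/2 - q_A = 0, so q_A = 267/2.
Then q_J = (335 - 267/2)/2 = 403/4.
Price P = 340 - 937/4 = 423/4.
Juno's profit: (423/4 - 5)·(403/4) - 3838 = 6312.5625.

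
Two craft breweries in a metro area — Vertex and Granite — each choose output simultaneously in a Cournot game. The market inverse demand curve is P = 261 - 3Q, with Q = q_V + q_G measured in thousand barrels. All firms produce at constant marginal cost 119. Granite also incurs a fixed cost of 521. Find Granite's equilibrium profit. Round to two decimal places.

A representative firm's profit is π_i = q_i(261 - 3Q) - 119q_i.
First-order condition (treating rivals' output as given): 142 - 6q_i - 3q_j = 0.
By symmetry each firm produces the same amount; substituting q_j = q_i yields q_i = 142/9.
Price P = 261 - 3·(284/9) = 499/3.
Granite's profit: (499/3 - 119)·(142/9) - 521 = 225.8148.

225.81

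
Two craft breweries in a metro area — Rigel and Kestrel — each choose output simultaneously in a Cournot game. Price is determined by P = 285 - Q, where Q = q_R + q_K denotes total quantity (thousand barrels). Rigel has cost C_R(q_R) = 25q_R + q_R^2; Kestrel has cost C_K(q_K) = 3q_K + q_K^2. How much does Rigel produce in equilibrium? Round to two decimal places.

Rigel's profit: π_R = (285 - Q)q_R - (25q_R + q_R²). Setting ∂π_R/∂q_R = 0: 260 - 4q_R - (q_K) = 0.
Kestrel's profit: π_K = (285 - Q)q_K - (3q_K + q_K²). Setting ∂π_K/∂q_K = 0: 282 - 4q_K - (q_R) = 0.
Rearranging gives the reaction functions q_R = (260 - q_K)/4 and q_K = (282 - q_R)/4.
Substituting one into the other gives q_R = 758/15 and q_K = 868/15.

50.53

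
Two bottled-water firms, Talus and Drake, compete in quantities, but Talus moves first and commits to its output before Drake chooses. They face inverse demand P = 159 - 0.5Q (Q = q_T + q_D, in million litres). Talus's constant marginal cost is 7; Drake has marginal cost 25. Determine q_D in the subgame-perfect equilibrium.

Solve by backward induction. Given q_T, the follower Drake maximises π_D = (159 - (1/2)q_T - (1/2)q_D)q_D - 25q_D.
Setting the follower's marginal profit to zero, 134 - (1/2)q_T - q_D = 0, i.e. q_D = (134 - (1/2)q_T).
The leader anticipates this reaction. Substituting into P = 159 - 0.5Q gives P = 92 - (1/4)q_T, so π_T = (92 - (1/4)q_T)q_T - 7q_T.
The leader's first-order condition 85 - (1/2)q_T = 0 yields q_T = 170.
Then q_D = (134 - (1/2)·170) = 49.

49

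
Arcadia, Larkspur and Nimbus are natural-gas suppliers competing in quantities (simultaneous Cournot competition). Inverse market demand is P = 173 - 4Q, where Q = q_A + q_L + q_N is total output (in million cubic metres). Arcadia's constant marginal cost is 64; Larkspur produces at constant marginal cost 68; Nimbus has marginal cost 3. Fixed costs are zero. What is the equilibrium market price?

77

Arcadia's profit: π_A = (173 - 4Q)q_A - (64q_A). Setting ∂π_A/∂q_A = 0: 109 - 8q_A - 4(q_L + q_N) = 0.
Larkspur's first-order condition: 105 - 8q_L - 4(q_A + q_N) = 0.
Nimbus's first-order condition: 170 - 8q_N - 4(q_A + q_L) = 0.
Summing all 3 equations gives 384 − 16Q = 0, hence Q = 24.
Back-substituting: q_A = (109 − 96)/4 = 13/4, q_L = (105 − 96)/4 = 9/4, q_N = (170 − 96)/4 = 37/2.
Total output Q = 24, so price P = 173 - 4·24 = 77.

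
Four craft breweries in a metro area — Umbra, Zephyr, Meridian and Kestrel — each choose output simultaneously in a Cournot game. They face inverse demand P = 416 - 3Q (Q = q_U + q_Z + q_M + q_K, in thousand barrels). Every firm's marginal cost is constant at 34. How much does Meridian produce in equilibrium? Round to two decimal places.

Each firm earns π_i = (416 - 3Q)q_i - 34q_i.
Setting ∂π_i/∂q_i = 0 with rivals' quantities fixed: 382 - 6q_i - 3·Σ_{j≠i} q_j = 0.
With identical firms every q_j equals q_i, so Σ_{j≠i} q_j = 3q_i and 382 = 15q_i, giving q_i = 382/15.

25.47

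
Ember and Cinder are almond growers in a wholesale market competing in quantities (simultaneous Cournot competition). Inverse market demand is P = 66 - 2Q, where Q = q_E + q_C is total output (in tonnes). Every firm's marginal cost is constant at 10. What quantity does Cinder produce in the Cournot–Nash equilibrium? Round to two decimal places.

Each firm earns π_i = (66 - 2Q)q_i - 10q_i.
Setting ∂π_i/∂q_i = 0 with rivals' quantities fixed: 56 - 4q_i - 2q_j = 0.
With identical firms every q_j equals q_i, so q_j = q_i and 56 = 6q_i, giving q_i = 28/3.

9.33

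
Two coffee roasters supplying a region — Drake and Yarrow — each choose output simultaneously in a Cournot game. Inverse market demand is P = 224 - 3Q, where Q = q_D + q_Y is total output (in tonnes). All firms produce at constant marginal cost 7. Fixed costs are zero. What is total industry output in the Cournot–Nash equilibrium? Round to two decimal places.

48.22

Each firm earns π_i = (224 - 3Q)q_i - 7q_i.
First-order condition (treating rivals' output as given): 217 - 6q_i - 3q_j = 0.
By symmetry each firm produces the same amount; substituting q_j = q_i yields q_i = 217/9.
Total output Q = 217/9 + 217/9 = 434/9.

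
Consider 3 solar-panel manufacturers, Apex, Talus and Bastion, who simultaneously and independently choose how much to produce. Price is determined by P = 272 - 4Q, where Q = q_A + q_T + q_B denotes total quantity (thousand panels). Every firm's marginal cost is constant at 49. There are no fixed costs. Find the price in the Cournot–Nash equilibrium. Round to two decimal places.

104.75

Each firm earns π_i = (272 - 4Q)q_i - 49q_i.
First-order condition (treating rivals' output as given): 223 - 8q_i - 4·Σ_{j≠i} q_j = 0.
By symmetry each firm produces the same amount; substituting Σ_{j≠i} q_j = 2q_i yields q_i = 223/16.
Total output Q = 669/16, so price P = 272 - 4·(669/16) = 419/4.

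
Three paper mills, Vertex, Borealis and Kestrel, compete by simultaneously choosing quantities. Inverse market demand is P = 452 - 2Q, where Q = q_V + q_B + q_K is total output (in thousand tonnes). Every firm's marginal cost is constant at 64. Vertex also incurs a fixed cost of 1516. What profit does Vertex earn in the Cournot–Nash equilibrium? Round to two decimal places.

Each firm earns π_i = (452 - 2Q)q_i - 64q_i.
Setting ∂π_i/∂q_i = 0 with rivals' quantities fixed: 388 - 4q_i - 2·Σ_{j≠i} q_j = 0.
By symmetry each firm produces the same amount; substituting Σ_{j≠i} q_j = 2q_i yields q_i = 388/8 = 97/2.
Price P = 452 - 2·(291/2) = 161.
Vertex's profit: (161 - 64)·(97/2) - 1516 = 3188.5000.

3188.50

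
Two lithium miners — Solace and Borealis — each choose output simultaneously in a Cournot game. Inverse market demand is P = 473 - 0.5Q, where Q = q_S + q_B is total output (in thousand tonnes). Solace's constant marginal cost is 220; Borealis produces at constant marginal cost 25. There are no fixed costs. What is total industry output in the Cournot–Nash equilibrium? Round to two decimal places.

467.33

Solace's profit: π_S = (473 - 0.5Q)q_S - (220q_S). Setting ∂π_S/∂q_S = 0: 253 - q_S - (1/2)(q_B) = 0.
Borealis's first-order condition: 448 - q_B - (1/2)(q_S) = 0.
Best responses: q_S = (253 - (1/2)q_B), q_B = (448 - (1/2)q_S).
Substituting one into the other gives q_S = 116/3 and q_B = 1286/3.
Total output Q = 116/3 + 1286/3 = 1402/3.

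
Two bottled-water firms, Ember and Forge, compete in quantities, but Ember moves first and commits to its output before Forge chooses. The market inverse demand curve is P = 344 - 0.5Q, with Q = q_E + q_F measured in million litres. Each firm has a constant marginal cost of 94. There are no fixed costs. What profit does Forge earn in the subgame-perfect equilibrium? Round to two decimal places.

The follower Forge best-responds to any q_E: π_F = (344 - 0.5Q)q_F - 94q_F.
∂π_F/∂q_F = 250 - (1/2)q_E - q_F = 0 gives the reaction function q_F = (250 - (1/2)q_E).
The leader anticipates this reaction. Substituting into P = 344 - 0.5Q gives P = 219 - (1/4)q_E, so π_E = (219 - (1/4)q_E)q_E - 94q_E.
Leader FOC: 125 - (1/2)q_E = 0, so q_E = 250.
Then q_F = (250 - (1/2)·250) = 125.
Price P = 344 - (1/2)·375 = 313/2.
Forge's profit: (313/2 - 94)·125 = 7812.5000.

7812.50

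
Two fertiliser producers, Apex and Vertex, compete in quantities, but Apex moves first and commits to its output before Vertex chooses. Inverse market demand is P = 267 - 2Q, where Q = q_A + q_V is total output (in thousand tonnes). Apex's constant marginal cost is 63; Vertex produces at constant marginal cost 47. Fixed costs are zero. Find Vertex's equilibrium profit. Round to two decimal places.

1984.50

The follower Vertex best-responds to any q_A: π_V = (267 - 2Q)q_V - 47q_V.
∂π_V/∂q_V = 220 - 2q_A - 4q_V = 0 gives the reaction function q_V = (220 - 2q_A)/4.
The leader anticipates this reaction. Substituting into P = 267 - 2Q gives P = 157 - q_A, so π_A = (157 - q_A)q_A - 63q_A.
The leader's first-order condition 94 - 2q_A = 0 yields q_A = 47.
Then q_V = (220 - 2·47)/4 = 63/2.
Price P = 267 - 2·(157/2) = 110.
Vertex's profit: (110 - 47)·(63/2) = 1984.5000.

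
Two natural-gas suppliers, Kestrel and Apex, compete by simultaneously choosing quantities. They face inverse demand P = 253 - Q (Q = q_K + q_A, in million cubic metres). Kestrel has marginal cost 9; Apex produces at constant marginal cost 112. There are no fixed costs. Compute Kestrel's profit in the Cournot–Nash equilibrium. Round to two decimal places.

13378.78

Kestrel's profit: π_K = (253 - Q)q_K - (9q_K). Setting ∂π_K/∂q_K = 0: 244 - 2q_K - (q_A) = 0.
Apex's profit: π_A = (253 - Q)q_A - (112q_A). Setting ∂π_A/∂q_A = 0: 141 - 2q_A - (q_K) = 0.
Best responses: q_K = (244 - q_A)/2, q_A = (141 - q_K)/2.
Solving the pair: q_K = 347/3, q_A = 38/3.
Price P = 253 - 385/3 = 374/3.
Kestrel's profit: (374/3 - 9)·(347/3) = 13378.7778.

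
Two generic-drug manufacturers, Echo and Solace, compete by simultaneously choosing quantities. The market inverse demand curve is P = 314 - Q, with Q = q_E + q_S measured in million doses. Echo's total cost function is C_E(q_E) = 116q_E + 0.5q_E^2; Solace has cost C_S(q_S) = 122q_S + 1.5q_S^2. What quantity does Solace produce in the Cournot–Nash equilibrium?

27

Echo's profit: π_E = (314 - Q)q_E - (116q_E + (1/2)q_E²). Setting ∂π_E/∂q_E = 0: 198 - 3q_E - (q_S) = 0.
Solace's profit: π_S = (314 - Q)q_S - (122q_S + (3/2)q_S²). Setting ∂π_S/∂q_S = 0: 192 - 5q_S - (q_E) = 0.
Rearranging gives the reaction functions q_E = (198 - q_S)/3 and q_S = (192 - q_E)/5.
Substituting one into the other gives q_E = 57 and q_S = 27.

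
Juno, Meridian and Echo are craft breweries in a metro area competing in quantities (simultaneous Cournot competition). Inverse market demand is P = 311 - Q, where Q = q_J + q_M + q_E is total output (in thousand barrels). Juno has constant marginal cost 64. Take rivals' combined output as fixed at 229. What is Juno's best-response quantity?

With rivals' combined output fixed at 229, Juno's profit is π_J = (311 - 229 - q_J)q_J - (64q_J) = (82 - q_J)q_J - (64q_J).
∂π_J/∂q_J = 18 - 2q_J = 0, so q_J = 9.

9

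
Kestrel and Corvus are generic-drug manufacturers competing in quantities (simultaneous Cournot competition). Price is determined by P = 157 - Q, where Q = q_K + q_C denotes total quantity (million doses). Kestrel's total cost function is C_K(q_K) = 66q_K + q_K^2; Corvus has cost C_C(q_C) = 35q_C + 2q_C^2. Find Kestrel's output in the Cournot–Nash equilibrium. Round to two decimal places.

18.43

Kestrel's profit: π_K = (157 - Q)q_K - (66q_K + q_K²). Setting ∂π_K/∂q_K = 0: 91 - 4q_K - (q_C) = 0.
Corvus's profit: π_C = (157 - Q)q_C - (35q_C + 2q_C²). Setting ∂π_C/∂q_C = 0: 122 - 6q_C - (q_K) = 0.
Best responses: q_K = (91 - q_C)/4, q_C = (122 - q_K)/6.
Solving the pair: q_K = 424/23, q_C = 397/23.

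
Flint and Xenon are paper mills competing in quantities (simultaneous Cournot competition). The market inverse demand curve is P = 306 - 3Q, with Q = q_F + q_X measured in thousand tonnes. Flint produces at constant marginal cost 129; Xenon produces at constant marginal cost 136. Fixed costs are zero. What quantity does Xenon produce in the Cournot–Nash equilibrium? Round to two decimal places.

18.11

Flint's profit: π_F = (306 - 3Q)q_F - (129q_F). Setting ∂π_F/∂q_F = 0: 177 - 6q_F - 3(q_X) = 0.
Xenon's first-order condition: 170 - 6q_X - 3(q_F) = 0.
Best responses: q_F = (177 - 3q_X)/6, q_X = (170 - 3q_F)/6.
Solving the pair: q_F = 184/9, q_X = 163/9.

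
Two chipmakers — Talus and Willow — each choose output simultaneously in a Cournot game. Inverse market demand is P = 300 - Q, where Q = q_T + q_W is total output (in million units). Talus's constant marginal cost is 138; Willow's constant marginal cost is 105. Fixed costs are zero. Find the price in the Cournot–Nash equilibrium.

Talus's profit: π_T = (300 - Q)q_T - (138q_T). Setting ∂π_T/∂q_T = 0: 162 - 2q_T - (q_W) = 0.
Willow's profit: π_W = (300 - Q)q_W - (105q_W). Setting ∂π_W/∂q_W = 0: 195 - 2q_W - (q_T) = 0.
Rearranging gives the reaction functions q_T = (162 - q_W)/2 and q_W = (195 - q_T)/2.
Substituting one into the other gives q_T = 43 and q_W = 76.
Total output Q = 119, so price P = 300 - 119 = 181.

181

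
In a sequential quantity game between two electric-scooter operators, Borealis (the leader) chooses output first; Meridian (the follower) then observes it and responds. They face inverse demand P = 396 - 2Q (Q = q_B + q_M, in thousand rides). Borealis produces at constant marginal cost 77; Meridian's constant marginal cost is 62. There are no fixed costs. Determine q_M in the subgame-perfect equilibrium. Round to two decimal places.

45.50

The follower Meridian best-responds to any q_B: π_M = (396 - 2Q)q_M - 62q_M.
Follower FOC: 334 - 2q_B - 4q_M = 0, so q_M(q_B) = (334 - 2q_B)/4.
The leader anticipates this reaction. Substituting into P = 396 - 2Q gives P = 229 - q_B, so π_B = (229 - q_B)q_B - 77q_B.
Maximising: ∂π_B/∂q_B = 152 - 2q_B = 0, giving q_B = 76.
Then q_M = (334 - 2·76)/4 = 91/2.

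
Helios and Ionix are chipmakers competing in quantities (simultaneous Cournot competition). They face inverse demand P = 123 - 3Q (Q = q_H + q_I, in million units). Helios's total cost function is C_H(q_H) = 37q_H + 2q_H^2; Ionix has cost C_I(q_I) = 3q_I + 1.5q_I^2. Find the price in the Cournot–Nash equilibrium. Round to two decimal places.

72.78

Helios's profit: π_H = (123 - 3Q)q_H - (37q_H + 2q_H²). Setting ∂π_H/∂q_H = 0: 86 - 10q_H - 3(q_I) = 0.
Ionix's profit: π_I = (123 - 3Q)q_I - (3q_I + (3/2)q_I²). Setting ∂π_I/∂q_I = 0: 120 - 9q_I - 3(q_H) = 0.
Rearranging gives the reaction functions q_H = (86 - 3q_I)/10 and q_I = (120 - 3q_H)/9.
Solving the pair: q_H = 46/9, q_I = 314/27.
Total output Q = 452/27, so price P = 123 - 3·(452/27) = 655/9.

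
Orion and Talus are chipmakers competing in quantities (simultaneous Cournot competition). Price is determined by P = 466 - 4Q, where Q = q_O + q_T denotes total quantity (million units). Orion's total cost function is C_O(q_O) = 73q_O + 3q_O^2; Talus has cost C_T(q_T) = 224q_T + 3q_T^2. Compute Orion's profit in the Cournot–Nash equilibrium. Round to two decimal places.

Orion's profit: π_O = (466 - 4Q)q_O - (73q_O + 3q_O²). Setting ∂π_O/∂q_O = 0: 393 - 14q_O - 4(q_T) = 0.
Talus's first-order condition: 242 - 14q_T - 4(q_O) = 0.
Best responses: q_O = (393 - 4q_T)/14, q_T = (242 - 4q_O)/14.
Solving the pair: q_O = 25.1889, q_T = 454/45.
Price P = 466 - 4·(635/18) = 324.8889.
Orion's profit: 324.8889·25.1889 - 73·25.1889 - 3·25.1889² = 4441.3609.

4441.36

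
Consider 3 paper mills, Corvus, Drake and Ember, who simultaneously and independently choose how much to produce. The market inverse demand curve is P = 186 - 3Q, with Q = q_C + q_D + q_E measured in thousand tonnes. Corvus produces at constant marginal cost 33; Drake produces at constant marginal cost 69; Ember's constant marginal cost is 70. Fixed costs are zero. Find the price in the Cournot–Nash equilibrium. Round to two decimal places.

Corvus's profit: π_C = (186 - 3Q)q_C - (33q_C). Setting ∂π_C/∂q_C = 0: 153 - 6q_C - 3(q_D + q_E) = 0.
Drake's profit: π_D = (186 - 3Q)q_D - (69q_D). Setting ∂π_D/∂q_D = 0: 117 - 6q_D - 3(q_C + q_E) = 0.
Ember's first-order condition: 116 - 6q_E - 3(q_C + q_D) = 0.
Summing all 3 equations gives 386 − 12Q = 0, hence Q = 193/6.
Back-substituting: q_C = (153 − 193/2)/3 = 113/6, q_D = (117 − 193/2)/3 = 41/6, q_E = (116 − 193/2)/3 = 13/2.
Total output Q = 193/6, so price P = 186 - 3·(193/6) = 179/2.

89.50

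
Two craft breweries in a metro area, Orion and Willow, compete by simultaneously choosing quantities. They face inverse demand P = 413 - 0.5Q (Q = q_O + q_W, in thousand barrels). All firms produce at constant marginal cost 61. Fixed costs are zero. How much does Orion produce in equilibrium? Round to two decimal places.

234.67

A representative firm's profit is π_i = q_i(413 - 0.5Q) - 61q_i.
First-order condition (treating rivals' output as given): 352 - q_i - (1/2)q_j = 0.
With identical firms every q_j equals q_i, so q_j = q_i and 352 = (3/2)q_i, giving q_i = 704/3.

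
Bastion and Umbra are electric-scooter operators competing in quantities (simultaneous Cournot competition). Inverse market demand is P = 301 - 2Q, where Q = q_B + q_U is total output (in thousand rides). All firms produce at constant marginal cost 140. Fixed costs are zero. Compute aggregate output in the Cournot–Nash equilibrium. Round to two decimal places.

A representative firm's profit is π_i = q_i(301 - 2Q) - 140q_i.
First-order condition (treating rivals' output as given): 161 - 4q_i - 2q_j = 0.
With identical firms every q_j equals q_i, so q_j = q_i and 161 = 6q_i, giving q_i = 161/6.
Total output Q = 161/6 + 161/6 = 161/3.

53.67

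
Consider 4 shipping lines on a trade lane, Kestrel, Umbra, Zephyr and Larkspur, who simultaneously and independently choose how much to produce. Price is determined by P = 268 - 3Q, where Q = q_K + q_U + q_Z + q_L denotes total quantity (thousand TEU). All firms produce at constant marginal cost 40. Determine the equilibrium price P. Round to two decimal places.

A representative firm's profit is π_i = q_i(268 - 3Q) - 40q_i.
Setting ∂π_i/∂q_i = 0 with rivals' quantities fixed: 228 - 6q_i - 3·Σ_{j≠i} q_j = 0.
With identical firms every q_j equals q_i, so Σ_{j≠i} q_j = 3q_i and 228 = 15q_i, giving q_i = 76/5.
Total output Q = 304/5, so price P = 268 - 3·(304/5) = 428/5.

85.60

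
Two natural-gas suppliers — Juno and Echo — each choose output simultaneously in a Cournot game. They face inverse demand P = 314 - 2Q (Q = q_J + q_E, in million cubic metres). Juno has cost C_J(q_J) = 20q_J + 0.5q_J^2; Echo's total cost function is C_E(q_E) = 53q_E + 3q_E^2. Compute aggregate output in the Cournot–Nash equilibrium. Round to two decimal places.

Juno's profit: π_J = (314 - 2Q)q_J - (20q_J + (1/2)q_J²). Setting ∂π_J/∂q_J = 0: 294 - 5q_J - 2(q_E) = 0.
Echo's profit: π_E = (314 - 2Q)q_E - (53q_E + 3q_E²). Setting ∂π_E/∂q_E = 0: 261 - 10q_E - 2(q_J) = 0.
Rearranging gives the reaction functions q_J = (294 - 2q_E)/5 and q_E = (261 - 2q_J)/10.
Substituting one into the other gives q_J = 1209/23 and q_E = 717/46.
Total output Q = 1209/23 + 717/46 = 68.1522.

68.15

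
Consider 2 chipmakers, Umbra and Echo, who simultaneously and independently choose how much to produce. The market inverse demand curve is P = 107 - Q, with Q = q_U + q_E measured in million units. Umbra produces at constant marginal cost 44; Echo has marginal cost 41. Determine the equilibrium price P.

64

Umbra's profit: π_U = (107 - Q)q_U - (44q_U). Setting ∂π_U/∂q_U = 0: 63 - 2q_U - (q_E) = 0.
Echo's profit: π_E = (107 - Q)q_E - (41q_E). Setting ∂π_E/∂q_E = 0: 66 - 2q_E - (q_U) = 0.
Best responses: q_U = (63 - q_E)/2, q_E = (66 - q_U)/2.
Substituting one into the other gives q_U = 20 and q_E = 23.
Total output Q = 43, so price P = 107 - 43 = 64.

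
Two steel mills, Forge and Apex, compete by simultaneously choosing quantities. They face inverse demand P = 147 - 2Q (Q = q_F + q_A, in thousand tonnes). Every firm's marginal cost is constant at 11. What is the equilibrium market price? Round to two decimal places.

Each firm earns π_i = (147 - 2Q)q_i - 11q_i.
Setting ∂π_i/∂q_i = 0 with rivals' quantities fixed: 136 - 4q_i - 2q_j = 0.
With identical firms every q_j equals q_i, so q_j = q_i and 136 = 6q_i, giving q_i = 68/3.
Total output Q = 136/3, so price P = 147 - 2·(136/3) = 169/3.

56.33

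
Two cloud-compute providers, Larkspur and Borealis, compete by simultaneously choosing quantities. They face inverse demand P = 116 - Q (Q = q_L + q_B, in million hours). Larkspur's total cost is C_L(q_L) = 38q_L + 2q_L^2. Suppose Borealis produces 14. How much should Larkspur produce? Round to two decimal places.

10.67

With the rival's output fixed at 14, Larkspur's profit is π_L = (116 - 14 - q_L)q_L - (38q_L + 2q_L²) = (102 - q_L)q_L - (38q_L + 2q_L²).
∂π_L/∂q_L = 64 - 6q_L = 0, so q_L = 32/3.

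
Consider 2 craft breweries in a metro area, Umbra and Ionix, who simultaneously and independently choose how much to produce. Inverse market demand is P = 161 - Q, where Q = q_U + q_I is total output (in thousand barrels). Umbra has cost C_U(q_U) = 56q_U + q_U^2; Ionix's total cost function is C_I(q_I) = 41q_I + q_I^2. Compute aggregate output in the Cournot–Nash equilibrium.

Umbra's profit: π_U = (161 - Q)q_U - (56q_U + q_U²). Setting ∂π_U/∂q_U = 0: 105 - 4q_U - (q_I) = 0.
Ionix's first-order condition: 120 - 4q_I - (q_U) = 0.
So q_U = (105 - q_I)/4 and q_I = (120 - q_U)/4.
Solving the pair: q_U = 20, q_I = 25.
Total output Q = 20 + 25 = 45.

45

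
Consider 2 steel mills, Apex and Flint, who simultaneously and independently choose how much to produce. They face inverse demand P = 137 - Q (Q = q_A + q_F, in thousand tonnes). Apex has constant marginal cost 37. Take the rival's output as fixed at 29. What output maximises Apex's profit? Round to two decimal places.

35.50

With the rival's output fixed at 29, Apex's profit is π_A = (137 - 29 - q_A)q_A - (37q_A) = (108 - q_A)q_A - (37q_A).
∂π_A/∂q_A = 71 - 2q_A = 0, so q_A = 71/2.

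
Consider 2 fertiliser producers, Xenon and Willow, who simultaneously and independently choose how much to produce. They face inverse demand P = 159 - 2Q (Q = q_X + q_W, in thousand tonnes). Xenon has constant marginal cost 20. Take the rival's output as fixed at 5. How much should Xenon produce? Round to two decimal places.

With the rival's output fixed at 5, Xenon's profit is π_X = (159 - 2·5 - 2q_X)q_X - (20q_X) = (149 - 2q_X)q_X - (20q_X).
∂π_X/∂q_X = 129 - 4q_X = 0, so q_X = 129/4.

32.25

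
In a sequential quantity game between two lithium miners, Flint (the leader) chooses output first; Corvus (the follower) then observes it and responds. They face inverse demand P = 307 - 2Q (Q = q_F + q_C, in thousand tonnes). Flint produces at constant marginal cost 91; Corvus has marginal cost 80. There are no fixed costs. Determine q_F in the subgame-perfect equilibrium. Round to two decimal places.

51.25

The follower Corvus best-responds to any q_F: π_C = (307 - 2Q)q_C - 80q_C.
Setting the follower's marginal profit to zero, 227 - 2q_F - 4q_C = 0, i.e. q_C = (227 - 2q_F)/4.
The leader anticipates this reaction. Substituting into P = 307 - 2Q gives P = 387/2 - q_F, so π_F = (387/2 - q_F)q_F - 91q_F.
Leader FOC: 205/2 - 2q_F = 0, so q_F = 205/4.
Then q_C = (227 - 2·(205/4))/4 = 249/8.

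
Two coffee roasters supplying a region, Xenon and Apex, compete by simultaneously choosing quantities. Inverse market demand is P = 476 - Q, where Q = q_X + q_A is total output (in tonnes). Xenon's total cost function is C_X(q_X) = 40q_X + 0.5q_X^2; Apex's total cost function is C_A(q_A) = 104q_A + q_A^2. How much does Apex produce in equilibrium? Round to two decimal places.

Xenon's profit: π_X = (476 - Q)q_X - (40q_X + (1/2)q_X²). Setting ∂π_X/∂q_X = 0: 436 - 3q_X - (q_A) = 0.
Apex's profit: π_A = (476 - Q)q_A - (104q_A + q_A²). Setting ∂π_A/∂q_A = 0: 372 - 4q_A - (q_X) = 0.
Rearranging gives the reaction functions q_X = (436 - q_A)/3 and q_A = (372 - q_X)/4.
Substituting one into the other gives q_X = 1372/11 and q_A = 680/11.

61.82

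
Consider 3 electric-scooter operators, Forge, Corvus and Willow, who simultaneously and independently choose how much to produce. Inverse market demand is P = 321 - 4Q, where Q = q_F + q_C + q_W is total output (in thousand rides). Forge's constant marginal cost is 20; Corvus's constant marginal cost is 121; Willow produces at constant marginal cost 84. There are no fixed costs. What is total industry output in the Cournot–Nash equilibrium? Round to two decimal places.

46.13

Forge's profit: π_F = (321 - 4Q)q_F - (20q_F). Setting ∂π_F/∂q_F = 0: 301 - 8q_F - 4(q_C + q_W) = 0.
Corvus's first-order condition: 200 - 8q_C - 4(q_F + q_W) = 0.
Willow's first-order condition: 237 - 8q_W - 4(q_F + q_C) = 0.
Adding the 3 first-order conditions: 738 − 16Q = 0, so Q = 369/8.
Back-substituting: q_F = (301 − 369/2)/4 = 233/8, q_C = (200 − 369/2)/4 = 31/8, q_W = (237 − 369/2)/4 = 105/8.
Total output Q = 233/8 + 31/8 + 105/8 = 369/8.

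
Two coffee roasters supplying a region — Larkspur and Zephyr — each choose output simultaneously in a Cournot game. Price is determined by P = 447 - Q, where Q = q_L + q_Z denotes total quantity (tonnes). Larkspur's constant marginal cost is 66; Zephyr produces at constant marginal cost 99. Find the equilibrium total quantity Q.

243

Larkspur's profit: π_L = (447 - Q)q_L - (66q_L). Setting ∂π_L/∂q_L = 0: 381 - 2q_L - (q_Z) = 0.
Zephyr's first-order condition: 348 - 2q_Z - (q_L) = 0.
Rearranging gives the reaction functions q_L = (381 - q_Z)/2 and q_Z = (348 - q_L)/2.
Substituting one into the other gives q_L = 138 and q_Z = 105.
Total output Q = 138 + 105 = 243.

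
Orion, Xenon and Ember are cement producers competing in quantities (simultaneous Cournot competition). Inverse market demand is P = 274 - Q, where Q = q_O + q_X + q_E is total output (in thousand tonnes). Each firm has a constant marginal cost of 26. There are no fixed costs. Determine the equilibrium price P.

Each firm earns π_i = (274 - Q)q_i - 26q_i.
First-order condition (treating rivals' output as given): 248 - 2q_i - Σ_{j≠i} q_j = 0.
With identical firms every q_j equals q_i, so Σ_{j≠i} q_j = 2q_i and 248 = 4q_i, giving q_i = 62.
Total output Q = 186, so price P = 274 - 186 = 88.

88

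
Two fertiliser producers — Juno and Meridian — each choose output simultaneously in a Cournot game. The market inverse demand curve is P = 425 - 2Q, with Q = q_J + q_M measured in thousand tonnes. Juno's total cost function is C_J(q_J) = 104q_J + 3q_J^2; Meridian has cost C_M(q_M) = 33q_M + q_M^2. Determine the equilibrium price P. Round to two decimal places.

Juno's profit: π_J = (425 - 2Q)q_J - (104q_J + 3q_J²). Setting ∂π_J/∂q_J = 0: 321 - 10q_J - 2(q_M) = 0.
Meridian's profit: π_M = (425 - 2Q)q_M - (33q_M + q_M²). Setting ∂π_M/∂q_M = 0: 392 - 6q_M - 2(q_J) = 0.
Rearranging gives the reaction functions q_J = (321 - 2q_M)/10 and q_M = (392 - 2q_J)/6.
Solving the pair: q_J = 571/28, q_M = 1639/28.
Total output Q = 1105/14, so price P = 425 - 2·(1105/14) = 1870/7.

267.14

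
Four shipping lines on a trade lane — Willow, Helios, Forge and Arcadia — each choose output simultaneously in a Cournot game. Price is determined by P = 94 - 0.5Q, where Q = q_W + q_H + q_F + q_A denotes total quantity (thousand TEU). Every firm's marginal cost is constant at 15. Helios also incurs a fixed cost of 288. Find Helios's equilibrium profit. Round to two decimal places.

A representative firm's profit is π_i = q_i(94 - 0.5Q) - 15q_i.
First-order condition (treating rivals' output as given): 79 - q_i - (1/2)·Σ_{j≠i} q_j = 0.
With identical firms every q_j equals q_i, so Σ_{j≠i} q_j = 3q_i and 79 = (5/2)q_i, giving q_i = 158/5.
Price P = 94 - (1/2)·(632/5) = 154/5.
Helios's profit: (154/5 - 15)·(158/5) - 288 = 211.2800.

211.28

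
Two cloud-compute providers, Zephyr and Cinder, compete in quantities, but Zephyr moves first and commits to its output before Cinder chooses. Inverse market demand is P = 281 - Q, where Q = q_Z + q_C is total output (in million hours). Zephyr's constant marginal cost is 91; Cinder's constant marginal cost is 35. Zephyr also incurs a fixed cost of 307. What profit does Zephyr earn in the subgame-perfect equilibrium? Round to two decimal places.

1937.50

Solve by backward induction. Given q_Z, the follower Cinder maximises π_C = (281 - q_Z - q_C)q_C - 35q_C.
∂π_C/∂q_C = 246 - q_Z - 2q_C = 0 gives the reaction function q_C = (246 - q_Z)/2.
The leader anticipates this reaction. Substituting into P = 281 - Q gives P = 158 - (1/2)q_Z, so π_Z = (158 - (1/2)q_Z)q_Z - 91q_Z.
Leader FOC: 67 - q_Z = 0, so q_Z = 67.
Then q_C = (246 - 67)/2 = 179/2.
Price P = 281 - 313/2 = 249/2.
Zephyr's profit: (249/2 - 91)·67 - 307 = 1937.5000.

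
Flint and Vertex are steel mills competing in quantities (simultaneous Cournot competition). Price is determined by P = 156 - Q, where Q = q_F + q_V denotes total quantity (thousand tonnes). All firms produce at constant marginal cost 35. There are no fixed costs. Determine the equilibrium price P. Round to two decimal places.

A representative firm's profit is π_i = q_i(156 - Q) - 35q_i.
Setting ∂π_i/∂q_i = 0 with rivals' quantities fixed: 121 - 2q_i - q_j = 0.
With identical firms every q_j equals q_i, so q_j = q_i and 121 = 3q_i, giving q_i = 121/3.
Total output Q = 242/3, so price P = 156 - 242/3 = 226/3.

75.33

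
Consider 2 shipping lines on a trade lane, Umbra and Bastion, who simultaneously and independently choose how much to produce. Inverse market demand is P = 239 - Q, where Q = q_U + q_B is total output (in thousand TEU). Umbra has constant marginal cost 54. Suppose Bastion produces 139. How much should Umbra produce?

23

With the rival's output fixed at 139, Umbra's profit is π_U = (239 - 139 - q_U)q_U - (54q_U) = (100 - q_U)q_U - (54q_U).
∂π_U/∂q_U = 46 - 2q_U = 0, so q_U = 23.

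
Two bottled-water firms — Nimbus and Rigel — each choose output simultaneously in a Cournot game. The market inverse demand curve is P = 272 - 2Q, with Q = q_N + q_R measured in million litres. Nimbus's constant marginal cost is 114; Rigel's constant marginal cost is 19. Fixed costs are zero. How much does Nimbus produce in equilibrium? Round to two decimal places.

10.50

Nimbus's profit: π_N = (272 - 2Q)q_N - (114q_N). Setting ∂π_N/∂q_N = 0: 158 - 4q_N - 2(q_R) = 0.
Rigel's first-order condition: 253 - 4q_R - 2(q_N) = 0.
Best responses: q_N = (158 - 2q_R)/4, q_R = (253 - 2q_N)/4.
Substituting one into the other gives q_N = 21/2 and q_R = 58.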